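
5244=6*874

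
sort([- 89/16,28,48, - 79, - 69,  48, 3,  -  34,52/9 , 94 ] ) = [ - 79,-69, - 34,-89/16, 3,52/9, 28, 48,48,94] 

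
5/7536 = 5/7536 =0.00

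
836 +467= 1303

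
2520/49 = 360/7 = 51.43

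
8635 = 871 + 7764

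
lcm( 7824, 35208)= 70416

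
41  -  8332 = - 8291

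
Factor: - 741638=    - 2^1*61^1*6079^1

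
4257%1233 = 558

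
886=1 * 886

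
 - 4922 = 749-5671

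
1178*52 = 61256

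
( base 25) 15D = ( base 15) 35D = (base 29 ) q9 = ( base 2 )1011111011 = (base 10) 763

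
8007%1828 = 695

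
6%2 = 0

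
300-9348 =  -  9048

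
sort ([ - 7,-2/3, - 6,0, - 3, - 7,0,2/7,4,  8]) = [ - 7, - 7, - 6 , - 3, - 2/3, 0, 0,2/7,4,8]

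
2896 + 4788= 7684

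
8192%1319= 278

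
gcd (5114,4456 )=2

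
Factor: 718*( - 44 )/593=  -2^3*11^1*359^1 * 593^( - 1) = - 31592/593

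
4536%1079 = 220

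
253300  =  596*425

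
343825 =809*425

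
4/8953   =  4/8953 = 0.00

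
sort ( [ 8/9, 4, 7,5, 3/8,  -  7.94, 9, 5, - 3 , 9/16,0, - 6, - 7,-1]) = [- 7.94  , - 7,-6 ,- 3, - 1, 0,3/8, 9/16, 8/9,4,  5,5, 7, 9 ]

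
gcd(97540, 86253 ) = 1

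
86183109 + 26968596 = 113151705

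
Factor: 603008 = 2^7*7^1*673^1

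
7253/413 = 7253/413 = 17.56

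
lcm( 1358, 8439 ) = 118146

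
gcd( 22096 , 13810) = 2762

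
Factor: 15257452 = 2^2 * 7^1* 163^1*3343^1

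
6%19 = 6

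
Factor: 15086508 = 2^2*3^1 *1257209^1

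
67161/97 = 692 + 37/97 = 692.38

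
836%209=0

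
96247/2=48123+1/2 = 48123.50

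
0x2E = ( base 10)46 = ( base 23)20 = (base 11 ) 42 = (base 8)56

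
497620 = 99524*5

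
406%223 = 183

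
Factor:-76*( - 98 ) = 2^3 * 7^2*19^1 = 7448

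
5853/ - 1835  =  -5853/1835= - 3.19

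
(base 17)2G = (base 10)50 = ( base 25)20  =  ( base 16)32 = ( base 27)1n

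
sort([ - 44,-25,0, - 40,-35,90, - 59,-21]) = [  -  59,  -  44,  -  40, - 35, - 25, - 21, 0, 90 ] 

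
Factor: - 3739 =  - 3739^1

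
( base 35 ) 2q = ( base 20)4g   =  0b1100000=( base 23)44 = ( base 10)96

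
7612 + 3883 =11495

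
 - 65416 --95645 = 30229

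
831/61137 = 277/20379  =  0.01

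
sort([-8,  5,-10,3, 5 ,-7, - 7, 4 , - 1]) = [  -  10,  -  8, - 7, - 7,  -  1,3, 4, 5,5]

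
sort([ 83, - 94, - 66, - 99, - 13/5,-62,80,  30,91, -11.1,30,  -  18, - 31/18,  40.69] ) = [ - 99, - 94,  -  66, - 62,  -  18, - 11.1, - 13/5, - 31/18, 30,30,40.69, 80,83,91] 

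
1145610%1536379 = 1145610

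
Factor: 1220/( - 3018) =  - 610/1509 = -2^1*3^( - 1) *5^1 * 61^1*503^(  -  1)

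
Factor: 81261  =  3^2*9029^1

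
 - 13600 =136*(- 100)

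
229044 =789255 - 560211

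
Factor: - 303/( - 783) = 3^( - 2 ) * 29^(- 1)*101^1 = 101/261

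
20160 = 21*960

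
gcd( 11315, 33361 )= 73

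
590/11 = 590/11 =53.64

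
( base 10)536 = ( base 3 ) 201212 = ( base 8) 1030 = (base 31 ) h9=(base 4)20120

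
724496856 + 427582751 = 1152079607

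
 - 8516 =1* ( -8516 )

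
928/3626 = 464/1813=0.26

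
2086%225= 61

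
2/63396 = 1/31698 =0.00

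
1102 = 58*19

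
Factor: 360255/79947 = 365/81 = 3^( - 4 )*5^1* 73^1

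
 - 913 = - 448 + - 465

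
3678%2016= 1662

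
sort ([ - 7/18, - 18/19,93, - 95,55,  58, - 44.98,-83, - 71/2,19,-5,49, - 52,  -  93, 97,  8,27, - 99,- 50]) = [- 99, - 95,- 93, - 83 , - 52, - 50, - 44.98, - 71/2, - 5, - 18/19, - 7/18, 8,19,27,49,55,58, 93,97] 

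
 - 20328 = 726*( - 28 ) 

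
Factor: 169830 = 2^1*3^3*5^1 * 17^1*37^1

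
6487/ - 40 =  -6487/40 = - 162.18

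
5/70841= 5/70841 = 0.00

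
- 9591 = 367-9958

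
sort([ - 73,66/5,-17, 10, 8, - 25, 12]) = [-73, - 25, - 17, 8,  10, 12,66/5 ]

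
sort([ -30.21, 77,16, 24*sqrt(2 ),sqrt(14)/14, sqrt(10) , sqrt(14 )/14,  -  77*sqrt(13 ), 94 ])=[-77*sqrt(13), - 30.21,sqrt( 14 ) /14  ,  sqrt( 14 )/14, sqrt(10 ), 16,24*sqrt( 2 ),77, 94] 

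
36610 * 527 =19293470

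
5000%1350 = 950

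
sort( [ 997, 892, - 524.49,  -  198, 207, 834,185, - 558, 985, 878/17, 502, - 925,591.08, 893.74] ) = [ - 925, - 558, - 524.49, -198, 878/17, 185, 207, 502, 591.08,834,892,893.74, 985,997 ] 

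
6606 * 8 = 52848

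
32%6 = 2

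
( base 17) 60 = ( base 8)146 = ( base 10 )102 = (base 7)204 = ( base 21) 4I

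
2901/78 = 37 + 5/26=37.19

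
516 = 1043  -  527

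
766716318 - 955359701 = - 188643383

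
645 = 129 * 5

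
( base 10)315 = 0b100111011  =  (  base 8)473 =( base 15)160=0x13b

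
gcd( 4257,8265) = 3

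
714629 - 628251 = 86378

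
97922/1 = 97922 = 97922.00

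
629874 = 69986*9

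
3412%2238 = 1174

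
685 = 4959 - 4274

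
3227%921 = 464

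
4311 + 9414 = 13725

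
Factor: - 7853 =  - 7853^1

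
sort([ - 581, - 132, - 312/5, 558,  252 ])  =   [ - 581, - 132 , - 312/5, 252, 558]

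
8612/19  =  453 + 5/19 = 453.26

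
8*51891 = 415128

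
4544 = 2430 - -2114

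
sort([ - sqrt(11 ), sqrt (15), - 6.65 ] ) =[ - 6.65, - sqrt(11 ) , sqrt( 15) ] 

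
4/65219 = 4/65219 = 0.00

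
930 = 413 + 517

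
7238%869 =286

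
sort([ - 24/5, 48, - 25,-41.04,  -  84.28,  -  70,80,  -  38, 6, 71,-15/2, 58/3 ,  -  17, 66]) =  [  -  84.28,-70 , - 41.04, - 38,- 25 , -17, - 15/2,-24/5,6,  58/3, 48,66, 71, 80]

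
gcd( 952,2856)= 952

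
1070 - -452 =1522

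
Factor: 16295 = 5^1*3259^1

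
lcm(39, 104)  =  312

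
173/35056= 173/35056 = 0.00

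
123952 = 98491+25461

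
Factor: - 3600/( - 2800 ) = 3^2*7^(-1)  =  9/7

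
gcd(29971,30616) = 43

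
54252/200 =271 + 13/50 = 271.26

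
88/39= 2 + 10/39 = 2.26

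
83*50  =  4150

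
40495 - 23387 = 17108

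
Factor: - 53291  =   - 7^1*23^1*331^1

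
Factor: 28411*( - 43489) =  - 157^1*277^1 * 28411^1 = - 1235565979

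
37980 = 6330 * 6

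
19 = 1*19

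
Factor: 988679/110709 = 3^( - 2)*257^1*3847^1*12301^(-1 )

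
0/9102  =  0  =  0.00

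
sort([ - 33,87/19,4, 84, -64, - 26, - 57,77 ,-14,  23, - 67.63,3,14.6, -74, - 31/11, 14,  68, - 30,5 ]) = [ - 74,-67.63, - 64,  -  57, - 33,- 30, - 26,-14 ,-31/11 , 3,4, 87/19,5,14,14.6 , 23,  68,77,  84]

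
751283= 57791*13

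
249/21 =83/7 = 11.86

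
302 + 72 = 374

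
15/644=15/644 = 0.02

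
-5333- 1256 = - 6589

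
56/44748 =14/11187 = 0.00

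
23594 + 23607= 47201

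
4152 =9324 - 5172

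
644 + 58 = 702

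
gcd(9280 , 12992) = 1856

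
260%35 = 15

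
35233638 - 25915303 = 9318335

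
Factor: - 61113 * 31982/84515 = - 1954515966/84515=-  2^1*3^1*5^( - 1)*13^1*1567^1*15991^1*16903^( - 1 )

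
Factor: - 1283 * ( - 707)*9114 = 2^1*3^1 * 7^3*31^1* 101^1*  1283^1 = 8267136234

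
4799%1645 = 1509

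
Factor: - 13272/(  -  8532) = 2^1*3^(-2) * 7^1 = 14/9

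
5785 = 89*65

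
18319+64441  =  82760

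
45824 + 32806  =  78630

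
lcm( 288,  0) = 0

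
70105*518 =36314390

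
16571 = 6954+9617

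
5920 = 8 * 740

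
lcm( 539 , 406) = 31262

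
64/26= 32/13  =  2.46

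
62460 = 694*90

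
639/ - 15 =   -  213/5 = - 42.60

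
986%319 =29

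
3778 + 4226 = 8004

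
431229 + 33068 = 464297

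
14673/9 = 1630 + 1/3 = 1630.33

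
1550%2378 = 1550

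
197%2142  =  197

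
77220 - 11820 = 65400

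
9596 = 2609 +6987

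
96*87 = 8352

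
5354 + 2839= 8193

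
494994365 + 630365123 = 1125359488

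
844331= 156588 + 687743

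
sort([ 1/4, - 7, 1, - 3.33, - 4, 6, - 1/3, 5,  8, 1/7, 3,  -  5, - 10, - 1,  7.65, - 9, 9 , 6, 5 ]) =[ - 10, - 9, - 7, - 5, - 4, - 3.33, - 1, - 1/3, 1/7, 1/4,1, 3 , 5,5,6, 6,  7.65, 8, 9]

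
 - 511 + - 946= - 1457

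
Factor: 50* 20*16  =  16000= 2^7*5^3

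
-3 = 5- 8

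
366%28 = 2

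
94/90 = 47/45 = 1.04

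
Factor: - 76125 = - 3^1*5^3*7^1*  29^1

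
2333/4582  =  2333/4582 = 0.51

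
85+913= 998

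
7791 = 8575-784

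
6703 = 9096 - 2393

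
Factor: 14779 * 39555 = 584583345  =  3^3*5^1*293^1*14779^1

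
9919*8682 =86116758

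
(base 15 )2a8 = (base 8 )1140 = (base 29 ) KS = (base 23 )13a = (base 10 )608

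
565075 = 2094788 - 1529713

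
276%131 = 14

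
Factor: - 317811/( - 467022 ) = 377/554 = 2^( - 1)*13^1*29^1*277^( - 1)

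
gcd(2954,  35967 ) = 1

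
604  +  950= 1554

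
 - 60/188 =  - 1 + 32/47 = -0.32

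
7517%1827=209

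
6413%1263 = 98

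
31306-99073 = -67767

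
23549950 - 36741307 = -13191357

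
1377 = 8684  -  7307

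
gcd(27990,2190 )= 30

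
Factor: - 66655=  - 5^1*13331^1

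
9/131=9/131 = 0.07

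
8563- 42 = 8521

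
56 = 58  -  2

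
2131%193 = 8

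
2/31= 2/31 =0.06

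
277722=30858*9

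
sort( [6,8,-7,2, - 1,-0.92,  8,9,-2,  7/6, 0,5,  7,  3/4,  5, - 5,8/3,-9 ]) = [-9, - 7,- 5, - 2, - 1, - 0.92, 0,3/4,7/6, 2,8/3, 5,5,6, 7,8, 8,9 ]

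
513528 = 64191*8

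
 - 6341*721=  - 4571861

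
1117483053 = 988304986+129178067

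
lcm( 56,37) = 2072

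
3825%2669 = 1156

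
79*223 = 17617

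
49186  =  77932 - 28746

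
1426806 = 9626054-8199248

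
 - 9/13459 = -9/13459 = - 0.00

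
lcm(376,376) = 376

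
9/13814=9/13814 = 0.00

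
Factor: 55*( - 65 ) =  -3575 = - 5^2*11^1 * 13^1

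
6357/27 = 2119/9 = 235.44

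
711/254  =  711/254 = 2.80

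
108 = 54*2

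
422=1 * 422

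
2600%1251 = 98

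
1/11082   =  1/11082=   0.00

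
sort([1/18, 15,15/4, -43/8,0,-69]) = [ - 69,-43/8, 0 , 1/18,  15/4,15 ]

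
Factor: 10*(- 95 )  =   - 950  =  -2^1*5^2*19^1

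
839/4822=839/4822 = 0.17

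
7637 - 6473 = 1164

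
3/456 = 1/152  =  0.01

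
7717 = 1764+5953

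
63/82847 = 63/82847 = 0.00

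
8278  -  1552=6726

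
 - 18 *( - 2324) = 41832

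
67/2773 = 67/2773 = 0.02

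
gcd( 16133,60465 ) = 1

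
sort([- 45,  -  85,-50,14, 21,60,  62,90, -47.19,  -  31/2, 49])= [ -85, - 50, - 47.19,-45, - 31/2, 14,  21,  49,60,62,  90 ] 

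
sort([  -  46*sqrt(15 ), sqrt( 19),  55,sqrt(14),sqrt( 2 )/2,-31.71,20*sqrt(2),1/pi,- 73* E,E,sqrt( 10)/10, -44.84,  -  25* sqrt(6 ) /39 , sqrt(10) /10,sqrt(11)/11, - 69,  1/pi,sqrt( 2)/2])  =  [ - 73 * E, - 46* sqrt(15) ,-69, - 44.84, - 31.71, - 25*sqrt( 6)/39,sqrt(11)/11, sqrt(10)/10, sqrt(10 ) /10,1/pi, 1/pi, sqrt ( 2 ) /2,sqrt(2 ) /2,E,sqrt(14),sqrt (19),20*sqrt(2 ),55]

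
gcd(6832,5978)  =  854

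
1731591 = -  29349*(  -  59 ) 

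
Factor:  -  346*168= - 58128 = - 2^4*3^1  *7^1*173^1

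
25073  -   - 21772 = 46845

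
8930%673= 181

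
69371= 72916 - 3545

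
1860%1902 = 1860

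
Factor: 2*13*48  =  2^5*3^1 * 13^1=1248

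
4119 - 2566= 1553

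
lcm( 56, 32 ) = 224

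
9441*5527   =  52180407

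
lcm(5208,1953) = 15624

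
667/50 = 13 + 17/50 = 13.34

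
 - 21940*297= - 6516180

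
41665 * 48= 1999920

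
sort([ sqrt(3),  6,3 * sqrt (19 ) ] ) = [sqrt( 3), 6,3*sqrt(19)]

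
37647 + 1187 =38834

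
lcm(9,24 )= 72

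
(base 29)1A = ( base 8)47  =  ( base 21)1i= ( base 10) 39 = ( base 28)1B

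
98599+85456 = 184055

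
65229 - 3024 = 62205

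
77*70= 5390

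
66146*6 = 396876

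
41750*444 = 18537000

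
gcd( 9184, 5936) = 112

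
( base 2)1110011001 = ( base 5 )12141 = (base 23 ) 1h1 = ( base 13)55b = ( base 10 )921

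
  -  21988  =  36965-58953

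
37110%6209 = 6065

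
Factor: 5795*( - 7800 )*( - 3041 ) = 2^3*3^1*5^3*13^1 * 19^1*61^1*3041^1  =  137456241000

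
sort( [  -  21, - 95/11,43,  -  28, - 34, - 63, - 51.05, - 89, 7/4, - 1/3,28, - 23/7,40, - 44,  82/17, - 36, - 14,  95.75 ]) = [ - 89,-63,  -  51.05, - 44, - 36, - 34, - 28, - 21 , - 14, - 95/11, - 23/7, - 1/3,7/4,  82/17,28,40,43,95.75]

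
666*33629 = 22396914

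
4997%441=146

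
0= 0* 67286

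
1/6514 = 1/6514 = 0.00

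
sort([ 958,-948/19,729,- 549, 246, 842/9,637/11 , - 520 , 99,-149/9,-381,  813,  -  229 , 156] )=[ - 549, - 520, -381, - 229, - 948/19,  -  149/9, 637/11,842/9,  99,  156,246,729,  813, 958] 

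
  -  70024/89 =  -787  +  19/89 = - 786.79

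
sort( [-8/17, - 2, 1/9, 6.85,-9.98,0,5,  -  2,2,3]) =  [ - 9.98,-2,  -  2, - 8/17,0, 1/9 , 2,3, 5,6.85 ] 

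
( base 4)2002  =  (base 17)7b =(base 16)82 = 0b10000010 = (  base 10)130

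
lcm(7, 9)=63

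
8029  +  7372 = 15401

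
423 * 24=10152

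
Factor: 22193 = 22193^1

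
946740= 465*2036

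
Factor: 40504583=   7^1*5786369^1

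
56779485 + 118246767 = 175026252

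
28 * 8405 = 235340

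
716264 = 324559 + 391705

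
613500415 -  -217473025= 830973440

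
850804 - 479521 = 371283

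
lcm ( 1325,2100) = 111300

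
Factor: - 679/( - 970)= 7/10= 2^( - 1) * 5^(- 1 )* 7^1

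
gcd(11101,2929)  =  1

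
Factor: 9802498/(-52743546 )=-4901249/26371773=-3^( - 2)*2930197^(-1 )*4901249^1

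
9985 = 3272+6713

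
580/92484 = 145/23121 =0.01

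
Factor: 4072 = 2^3*509^1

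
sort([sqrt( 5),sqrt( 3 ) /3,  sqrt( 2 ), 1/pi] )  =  [1/pi,sqrt(3)/3, sqrt( 2 ),sqrt(5)]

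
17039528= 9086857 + 7952671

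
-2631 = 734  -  3365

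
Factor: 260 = 2^2*5^1*13^1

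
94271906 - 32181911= 62089995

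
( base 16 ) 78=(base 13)93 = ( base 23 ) 55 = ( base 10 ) 120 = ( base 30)40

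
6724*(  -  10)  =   - 67240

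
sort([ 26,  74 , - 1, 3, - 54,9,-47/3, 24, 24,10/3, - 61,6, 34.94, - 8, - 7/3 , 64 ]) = [- 61,- 54, - 47/3 , - 8, - 7/3, - 1,3, 10/3,  6, 9,24, 24, 26,34.94, 64,  74] 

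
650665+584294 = 1234959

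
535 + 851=1386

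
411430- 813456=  - 402026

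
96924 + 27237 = 124161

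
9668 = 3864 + 5804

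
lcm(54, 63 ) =378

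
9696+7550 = 17246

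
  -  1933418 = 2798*( - 691 )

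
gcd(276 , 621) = 69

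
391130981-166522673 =224608308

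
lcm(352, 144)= 3168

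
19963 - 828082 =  - 808119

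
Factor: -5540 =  - 2^2 * 5^1 * 277^1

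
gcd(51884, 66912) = 68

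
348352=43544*8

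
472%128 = 88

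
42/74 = 21/37 =0.57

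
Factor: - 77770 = -2^1*5^1*7^1*11^1 *101^1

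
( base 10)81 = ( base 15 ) 56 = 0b1010001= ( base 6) 213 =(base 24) 39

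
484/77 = 44/7= 6.29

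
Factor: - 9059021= - 9059021^1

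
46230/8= 23115/4 =5778.75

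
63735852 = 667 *95556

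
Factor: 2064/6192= 3^( - 1)  =  1/3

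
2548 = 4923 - 2375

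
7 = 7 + 0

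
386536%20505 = 17446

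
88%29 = 1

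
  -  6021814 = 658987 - 6680801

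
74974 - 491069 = - 416095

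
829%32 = 29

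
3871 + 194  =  4065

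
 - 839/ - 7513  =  839/7513 = 0.11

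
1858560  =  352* 5280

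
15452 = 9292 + 6160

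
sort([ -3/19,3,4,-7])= [- 7,- 3/19 , 3, 4]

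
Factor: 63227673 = 3^2*43^1*199^1*821^1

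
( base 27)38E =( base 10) 2417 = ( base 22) 4lj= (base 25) 3LH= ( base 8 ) 4561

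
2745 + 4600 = 7345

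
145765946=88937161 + 56828785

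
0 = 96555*0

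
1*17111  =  17111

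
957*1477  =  1413489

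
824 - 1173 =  - 349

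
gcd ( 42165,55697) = 1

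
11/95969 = 11/95969 = 0.00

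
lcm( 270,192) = 8640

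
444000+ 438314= 882314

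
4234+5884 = 10118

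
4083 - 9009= - 4926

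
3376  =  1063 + 2313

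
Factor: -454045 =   -  5^1* 71^1*1279^1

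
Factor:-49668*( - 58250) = 2893161000 = 2^3*3^1*5^3*233^1*4139^1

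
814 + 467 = 1281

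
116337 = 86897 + 29440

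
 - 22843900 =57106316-79950216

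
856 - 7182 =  - 6326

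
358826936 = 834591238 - 475764302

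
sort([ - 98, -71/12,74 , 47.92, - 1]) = [ - 98,  -  71/12, - 1, 47.92,74]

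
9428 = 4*2357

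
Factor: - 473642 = -2^1*13^1 * 18217^1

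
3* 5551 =16653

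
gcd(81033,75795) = 3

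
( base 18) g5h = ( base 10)5291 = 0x14ab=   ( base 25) 8bg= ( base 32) 55b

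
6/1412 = 3/706 = 0.00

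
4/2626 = 2/1313 = 0.00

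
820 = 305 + 515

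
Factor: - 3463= - 3463^1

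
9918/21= 3306/7 = 472.29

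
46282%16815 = 12652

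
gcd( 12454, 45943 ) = 1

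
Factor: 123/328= 3/8 = 2^ ( - 3 )*3^1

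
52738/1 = 52738=52738.00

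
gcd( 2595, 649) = 1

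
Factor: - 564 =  - 2^2*3^1 * 47^1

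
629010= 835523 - 206513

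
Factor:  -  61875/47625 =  - 3^1*5^1*11^1 * 127^( - 1) = - 165/127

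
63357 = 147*431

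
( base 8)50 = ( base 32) 18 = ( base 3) 1111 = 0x28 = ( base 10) 40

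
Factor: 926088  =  2^3*3^1  *  47^1*821^1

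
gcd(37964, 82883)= 1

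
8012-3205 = 4807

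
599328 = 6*99888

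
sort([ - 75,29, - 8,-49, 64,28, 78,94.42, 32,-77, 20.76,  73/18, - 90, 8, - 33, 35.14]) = [ - 90, - 77, -75, - 49, -33, - 8,73/18, 8, 20.76, 28,  29, 32,35.14,64, 78, 94.42] 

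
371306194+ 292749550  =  664055744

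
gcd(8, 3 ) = 1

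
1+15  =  16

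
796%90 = 76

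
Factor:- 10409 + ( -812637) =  - 823046=- 2^1*7^1 * 58789^1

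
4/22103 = 4/22103 = 0.00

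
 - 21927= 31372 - 53299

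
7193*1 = 7193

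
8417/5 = 1683 + 2/5 = 1683.40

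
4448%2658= 1790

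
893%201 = 89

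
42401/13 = 3261+8/13 = 3261.62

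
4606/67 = 4606/67 = 68.75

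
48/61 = 48/61=0.79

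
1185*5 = 5925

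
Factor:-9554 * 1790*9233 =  - 2^2*5^1  *7^1*17^1*179^1*281^1  *1319^1 = - 157899626780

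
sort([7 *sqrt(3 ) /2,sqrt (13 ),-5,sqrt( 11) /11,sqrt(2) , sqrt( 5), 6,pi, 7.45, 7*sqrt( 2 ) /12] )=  [ - 5,sqrt(11)/11,7 * sqrt( 2)/12, sqrt(2), sqrt(5 ),pi, sqrt( 13 ), 6,7*sqrt(3 ) /2,7.45 ] 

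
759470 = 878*865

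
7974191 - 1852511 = 6121680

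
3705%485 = 310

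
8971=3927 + 5044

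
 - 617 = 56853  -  57470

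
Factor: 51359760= 2^4 * 3^2 * 5^1 * 71333^1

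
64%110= 64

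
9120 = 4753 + 4367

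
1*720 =720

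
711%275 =161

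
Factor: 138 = 2^1 * 3^1*23^1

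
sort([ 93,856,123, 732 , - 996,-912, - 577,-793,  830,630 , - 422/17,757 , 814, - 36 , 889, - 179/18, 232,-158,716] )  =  [ - 996,-912, - 793 , - 577,-158, - 36, - 422/17, -179/18,93,123 , 232,630,716, 732 , 757,814,830,856, 889] 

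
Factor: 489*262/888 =21353/148  =  2^( - 2) *37^(  -  1)*131^1*163^1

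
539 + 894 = 1433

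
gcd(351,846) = 9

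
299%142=15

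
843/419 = 2 + 5/419 = 2.01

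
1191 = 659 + 532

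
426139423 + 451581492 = 877720915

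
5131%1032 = 1003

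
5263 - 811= 4452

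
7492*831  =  6225852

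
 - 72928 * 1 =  - 72928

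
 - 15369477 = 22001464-37370941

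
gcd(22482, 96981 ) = 3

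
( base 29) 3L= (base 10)108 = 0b1101100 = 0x6C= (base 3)11000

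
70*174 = 12180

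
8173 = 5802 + 2371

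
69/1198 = 69/1198 = 0.06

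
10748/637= 10748/637 = 16.87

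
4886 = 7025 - 2139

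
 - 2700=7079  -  9779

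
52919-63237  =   - 10318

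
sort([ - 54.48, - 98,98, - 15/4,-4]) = [-98,-54.48, - 4, - 15/4 , 98 ] 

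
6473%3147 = 179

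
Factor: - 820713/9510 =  - 863/10 = - 2^( - 1)*5^( - 1 )*863^1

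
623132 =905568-282436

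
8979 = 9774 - 795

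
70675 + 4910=75585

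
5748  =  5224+524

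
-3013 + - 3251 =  - 6264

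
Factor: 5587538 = 2^1*11^3*2099^1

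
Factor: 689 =13^1 * 53^1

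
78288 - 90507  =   - 12219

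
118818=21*5658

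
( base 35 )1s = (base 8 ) 77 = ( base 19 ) 36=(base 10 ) 63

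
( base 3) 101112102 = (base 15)241E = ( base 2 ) 1110111111111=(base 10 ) 7679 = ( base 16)1dff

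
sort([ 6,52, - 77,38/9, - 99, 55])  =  [ - 99, - 77, 38/9,6,52, 55 ]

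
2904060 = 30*96802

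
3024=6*504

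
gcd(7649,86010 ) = 1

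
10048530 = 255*39406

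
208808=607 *344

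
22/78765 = 22/78765 =0.00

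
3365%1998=1367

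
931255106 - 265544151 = 665710955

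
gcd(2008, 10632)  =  8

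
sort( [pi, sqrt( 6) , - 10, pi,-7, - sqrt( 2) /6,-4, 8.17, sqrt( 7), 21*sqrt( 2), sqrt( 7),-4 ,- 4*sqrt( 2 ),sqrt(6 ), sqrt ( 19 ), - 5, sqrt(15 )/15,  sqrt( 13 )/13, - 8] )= [- 10, - 8 ,-7, - 4*sqrt (2 ), - 5, - 4, -4 , - sqrt( 2 )/6, sqrt( 15) /15, sqrt(  13)/13, sqrt( 6), sqrt( 6 ) , sqrt( 7), sqrt( 7 ), pi, pi,sqrt( 19), 8.17, 21*sqrt(2 ) ] 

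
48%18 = 12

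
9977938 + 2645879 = 12623817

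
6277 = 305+5972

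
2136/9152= 267/1144 = 0.23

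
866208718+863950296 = 1730159014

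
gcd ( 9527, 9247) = 7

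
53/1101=53/1101 = 0.05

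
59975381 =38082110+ 21893271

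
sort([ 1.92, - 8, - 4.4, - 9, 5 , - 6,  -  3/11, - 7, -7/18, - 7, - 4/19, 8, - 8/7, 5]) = [ - 9, - 8,-7, - 7, - 6, - 4.4, - 8/7,-7/18, - 3/11,-4/19, 1.92, 5,5, 8]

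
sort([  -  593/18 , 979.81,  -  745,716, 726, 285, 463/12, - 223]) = [-745, - 223, - 593/18,463/12,285,716 , 726, 979.81]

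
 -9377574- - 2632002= - 6745572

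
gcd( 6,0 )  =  6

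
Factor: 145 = 5^1* 29^1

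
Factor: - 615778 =- 2^1*151^1*2039^1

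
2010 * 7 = 14070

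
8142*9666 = 78700572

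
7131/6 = 2377/2  =  1188.50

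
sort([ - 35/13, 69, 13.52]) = [ - 35/13,13.52, 69]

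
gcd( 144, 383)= 1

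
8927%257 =189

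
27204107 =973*27959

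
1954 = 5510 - 3556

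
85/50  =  1+7/10 = 1.70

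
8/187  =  8/187   =  0.04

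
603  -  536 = 67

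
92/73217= 92/73217 = 0.00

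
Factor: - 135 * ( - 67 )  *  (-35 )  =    -  316575  =  - 3^3*5^2* 7^1 * 67^1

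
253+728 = 981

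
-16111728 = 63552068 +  - 79663796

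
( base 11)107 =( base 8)200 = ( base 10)128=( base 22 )5I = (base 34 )3q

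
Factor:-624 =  - 2^4 * 3^1 * 13^1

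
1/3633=1/3633   =  0.00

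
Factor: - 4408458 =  - 2^1*3^1*734743^1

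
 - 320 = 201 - 521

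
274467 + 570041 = 844508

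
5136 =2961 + 2175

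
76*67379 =5120804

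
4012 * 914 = 3666968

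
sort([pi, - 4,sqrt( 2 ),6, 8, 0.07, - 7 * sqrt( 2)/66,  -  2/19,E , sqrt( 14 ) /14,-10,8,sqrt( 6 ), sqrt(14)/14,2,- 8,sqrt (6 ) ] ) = [ - 10,- 8 , - 4, - 7 * sqrt( 2) /66, - 2/19,  0.07,sqrt(14 )/14, sqrt( 14)/14,sqrt(2),2,sqrt( 6),sqrt ( 6), E,pi,  6,8,8]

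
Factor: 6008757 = 3^1 * 2002919^1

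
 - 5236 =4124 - 9360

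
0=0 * 2092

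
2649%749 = 402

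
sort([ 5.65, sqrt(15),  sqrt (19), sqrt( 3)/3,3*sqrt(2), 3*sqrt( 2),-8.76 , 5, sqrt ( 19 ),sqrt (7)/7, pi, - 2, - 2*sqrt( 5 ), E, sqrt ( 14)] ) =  [ - 8.76,  -  2*sqrt ( 5 ), - 2,sqrt( 7 ) /7,  sqrt ( 3)/3, E, pi, sqrt ( 14), sqrt(15 ),3*sqrt( 2 ), 3*sqrt (2),sqrt(19 ), sqrt( 19),5, 5.65] 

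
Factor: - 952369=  - 11^1*86579^1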